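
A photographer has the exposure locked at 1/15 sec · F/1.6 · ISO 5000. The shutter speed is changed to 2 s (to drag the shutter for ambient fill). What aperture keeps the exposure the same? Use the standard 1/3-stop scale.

f/9

Shutter speed: 1/15 → 1/13 → 1/10 → 1/8 → 1/6 → 1/5 → 1/4 → 0.3 → 0.4 → 0.5 → 0.6 → 0.8 → 1 → 1.3 → 1.6 → 2 — 5 stops slower (brighter).
Need 5 stops darker from the aperture: f/1.6 → f/1.8 → f/2 → f/2.2 → f/2.5 → f/2.8 → f/3.2 → f/3.5 → f/4 → f/4.5 → f/5 → f/5.6 → f/6.3 → f/7.1 → f/8 → f/9.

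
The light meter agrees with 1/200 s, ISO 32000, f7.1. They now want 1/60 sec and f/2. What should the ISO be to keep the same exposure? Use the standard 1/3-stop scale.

ISO 800

Shutter speed: 1/200 → 1/160 → 1/125 → 1/100 → 1/80 → 1/60 — 1 2/3 stops slower (brighter).
Aperture: f/7.1 → f/6.3 → f/5.6 → f/5 → f/4.5 → f/4 → f/3.5 → f/3.2 → f/2.8 → f/2.5 → f/2.2 → f/2 — 3 2/3 stops opened up (brighter).
Net change so far: 5 1/3 stops brighter. Offset with the ISO: 32000 → 25600 → 20000 → 16000 → 12800 → 10000 → 8000 → 6400 → 5000 → 4000 → 3200 → 2500 → 2000 → 1600 → 1250 → 1000 → 800.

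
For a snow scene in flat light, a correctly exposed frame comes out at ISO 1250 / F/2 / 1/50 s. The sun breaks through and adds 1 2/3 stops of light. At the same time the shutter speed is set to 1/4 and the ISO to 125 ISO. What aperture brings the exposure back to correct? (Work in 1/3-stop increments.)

f/4

Scene light: 1 2/3 stops brighter.
Shutter speed: 1/50 → 1/40 → 1/30 → 1/25 → 1/20 → 1/15 → 1/13 → 1/10 → 1/8 → 1/6 → 1/5 → 1/4 — 3 2/3 stops longer (brighter).
ISO: 1250 → 1000 → 800 → 640 → 500 → 400 → 320 → 250 → 200 → 160 → 125 — 3 1/3 stops dropped (darker).
Net so far: 2 stops brighter. Aperture: f/2 → f/2.2 → f/2.5 → f/2.8 → f/3.2 → f/3.5 → f/4.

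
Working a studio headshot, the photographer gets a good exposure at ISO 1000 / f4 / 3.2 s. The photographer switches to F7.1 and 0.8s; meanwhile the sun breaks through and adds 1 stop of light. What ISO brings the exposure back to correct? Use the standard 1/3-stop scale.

Scene light: 1 stop brighter.
Aperture: f/4 → f/4.5 → f/5 → f/5.6 → f/6.3 → f/7.1 — 1 2/3 stops smaller aperture (darker).
Shutter speed: 3.2 → 2.5 → 2 → 1.6 → 1.3 → 1 → 0.8 — 2 stops shorter (darker).
Net so far: 2 2/3 stops darker. ISO: 1000 → 1250 → 1600 → 2000 → 2500 → 3200 → 4000 → 5000 → 6400.

ISO 6400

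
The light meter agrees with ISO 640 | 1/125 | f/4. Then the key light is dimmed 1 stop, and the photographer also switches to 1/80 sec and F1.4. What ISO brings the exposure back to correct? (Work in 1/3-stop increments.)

Scene light: 1 stop darker.
Shutter speed: 1/125 → 1/100 → 1/80 — 2/3 stop slower (brighter).
Aperture: f/4 → f/3.5 → f/3.2 → f/2.8 → f/2.5 → f/2.2 → f/2 → f/1.8 → f/1.6 → f/1.4 — 3 stops wider (brighter).
Net so far: 2 2/3 stops brighter. ISO: 640 → 500 → 400 → 320 → 250 → 200 → 160 → 125 → 100.

ISO 100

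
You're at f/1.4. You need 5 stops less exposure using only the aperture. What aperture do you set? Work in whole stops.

Aperture: f/1.4 → f/2 → f/2.8 → f/4 → f/5.6 → f/8 — 5 stops stopped down (darker).

f/8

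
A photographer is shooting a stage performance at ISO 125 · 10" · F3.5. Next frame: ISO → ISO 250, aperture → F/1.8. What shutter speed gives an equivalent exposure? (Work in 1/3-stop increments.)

ISO: 125 → 160 → 200 → 250 — 1 stop raised (brighter).
Aperture: f/3.5 → f/3.2 → f/2.8 → f/2.5 → f/2.2 → f/2 → f/1.8 — 2 stops opened up (brighter).
Net change so far: 3 stops brighter. Offset with the shutter speed: 10 → 8 → 6 → 5 → 4 → 3.2 → 2.5 → 2 → 1.6 → 1.3.

1.3 s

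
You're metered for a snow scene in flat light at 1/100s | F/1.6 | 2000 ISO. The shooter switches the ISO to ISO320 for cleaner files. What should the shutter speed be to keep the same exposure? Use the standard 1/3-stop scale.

1/15s

ISO: 2000 → 1600 → 1250 → 1000 → 800 → 640 → 500 → 400 → 320 — 2 2/3 stops lower (darker).
Need 2 2/3 stops brighter from the shutter speed: 1/100 → 1/80 → 1/60 → 1/50 → 1/40 → 1/30 → 1/25 → 1/20 → 1/15.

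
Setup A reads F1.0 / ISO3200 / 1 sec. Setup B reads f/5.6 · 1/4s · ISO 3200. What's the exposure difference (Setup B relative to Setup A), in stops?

Aperture: f/1.0 → f/1.4 → f/2 → f/2.8 → f/4 → f/5.6 — 5 stops stopped down (darker).
Shutter speed: 1 → 1/2 → 1/4 — 2 stops shorter (darker).
ISO: unchanged.
Net: −5 −2 = −7 stops.

7 stops darker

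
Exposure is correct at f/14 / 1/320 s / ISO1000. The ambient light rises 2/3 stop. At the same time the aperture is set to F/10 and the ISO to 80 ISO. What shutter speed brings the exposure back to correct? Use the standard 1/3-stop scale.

1/80s

Scene light: 2/3 stop brighter.
Aperture: f/14 → f/13 → f/11 → f/10 — 1 stop opened up (brighter).
ISO: 1000 → 800 → 640 → 500 → 400 → 320 → 250 → 200 → 160 → 125 → 100 → 80 — 3 2/3 stops dropped (darker).
Net so far: 2 stops darker. Shutter speed: 1/320 → 1/250 → 1/200 → 1/160 → 1/125 → 1/100 → 1/80.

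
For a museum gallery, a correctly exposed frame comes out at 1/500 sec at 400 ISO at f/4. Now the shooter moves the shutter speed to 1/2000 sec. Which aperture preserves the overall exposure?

f/2

Shutter speed: 1/500 → 1/1000 → 1/2000 — 2 stops shorter (darker).
Need 2 stops brighter from the aperture: f/4 → f/2.8 → f/2.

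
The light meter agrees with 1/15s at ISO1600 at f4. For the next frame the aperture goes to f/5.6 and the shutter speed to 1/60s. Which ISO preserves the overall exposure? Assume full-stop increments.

Aperture: f/4 → f/5.6 — 1 stop narrower (darker).
Shutter speed: 1/15 → 1/30 → 1/60 — 2 stops faster (darker).
Net change so far: 3 stops darker. Offset with the ISO: 1600 → 3200 → 6400 → 12800.

ISO 12800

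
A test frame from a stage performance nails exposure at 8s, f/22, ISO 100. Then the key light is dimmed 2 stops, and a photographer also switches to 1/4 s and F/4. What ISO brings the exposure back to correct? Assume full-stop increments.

Scene light: 2 stops darker.
Shutter speed: 8 → 4 → 2 → 1 → 1/2 → 1/4 — 5 stops shorter (darker).
Aperture: f/22 → f/16 → f/11 → f/8 → f/5.6 → f/4 — 5 stops opened up (brighter).
Net so far: 2 stops darker. ISO: 100 → 200 → 400.

ISO 400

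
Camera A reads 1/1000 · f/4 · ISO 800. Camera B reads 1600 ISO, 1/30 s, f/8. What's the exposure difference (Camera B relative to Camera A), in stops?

Aperture: f/4 → f/5.6 → f/8 — 2 stops smaller aperture (darker).
Shutter speed: 1/1000 → 1/500 → 1/250 → 1/125 → 1/60 → 1/30 — 5 stops slower (brighter).
ISO: 800 → 1600 — 1 stop higher (brighter).
Net: −2 +5 +1 = +4 stops.

4 stops brighter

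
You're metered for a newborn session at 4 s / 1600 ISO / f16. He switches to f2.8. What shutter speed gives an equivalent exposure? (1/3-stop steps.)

1/8s

Aperture: f/16 → f/14 → f/13 → f/11 → f/10 → f/9 → f/8 → f/7.1 → f/6.3 → f/5.6 → f/5 → f/4.5 → f/4 → f/3.5 → f/3.2 → f/2.8 — 5 stops larger aperture (brighter).
Need 5 stops darker from the shutter speed: 4 → 3.2 → 2.5 → 2 → 1.6 → 1.3 → 1 → 0.8 → 0.6 → 0.5 → 0.4 → 0.3 → 1/4 → 1/5 → 1/6 → 1/8.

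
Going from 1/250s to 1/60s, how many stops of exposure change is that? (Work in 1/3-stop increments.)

2 stops

1/250 → 1/200 → 1/160 → 1/125 → 1/100 → 1/80 → 1/60 — count the steps: 6 third-stops = 2 stops.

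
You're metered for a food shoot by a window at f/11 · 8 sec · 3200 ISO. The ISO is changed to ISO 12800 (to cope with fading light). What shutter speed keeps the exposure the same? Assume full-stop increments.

ISO: 3200 → 6400 → 12800 — 2 stops higher (brighter).
Need 2 stops darker from the shutter speed: 8 → 4 → 2.

2 s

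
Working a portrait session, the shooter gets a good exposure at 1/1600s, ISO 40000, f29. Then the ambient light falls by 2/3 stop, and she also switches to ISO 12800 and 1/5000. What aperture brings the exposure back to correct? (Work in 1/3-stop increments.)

f/7.1

Scene light: 2/3 stop darker.
ISO: 40000 → 32000 → 25600 → 20000 → 16000 → 12800 — 1 2/3 stops lower (darker).
Shutter speed: 1/1600 → 1/2000 → 1/2500 → 1/3200 → 1/4000 → 1/5000 — 1 2/3 stops faster (darker).
Net so far: 4 stops darker. Aperture: f/29 → f/25 → f/22 → f/20 → f/18 → f/16 → f/14 → f/13 → f/11 → f/10 → f/9 → f/8 → f/7.1.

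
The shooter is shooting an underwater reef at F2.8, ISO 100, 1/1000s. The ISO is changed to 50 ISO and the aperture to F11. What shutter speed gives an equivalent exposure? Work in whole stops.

ISO: 100 → 50 — 1 stop lower (darker).
Aperture: f/2.8 → f/4 → f/5.6 → f/8 → f/11 — 4 stops stopped down (darker).
Net change so far: 5 stops darker. Offset with the shutter speed: 1/1000 → 1/500 → 1/250 → 1/125 → 1/60 → 1/30.

1/30s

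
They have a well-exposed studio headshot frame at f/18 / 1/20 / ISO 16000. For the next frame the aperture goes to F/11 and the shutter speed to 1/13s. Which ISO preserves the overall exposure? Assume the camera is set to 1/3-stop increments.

ISO 4000

Aperture: f/18 → f/16 → f/14 → f/13 → f/11 — 1 1/3 stops larger aperture (brighter).
Shutter speed: 1/20 → 1/15 → 1/13 — 2/3 stop longer (brighter).
Net change so far: 2 stops brighter. Offset with the ISO: 16000 → 12800 → 10000 → 8000 → 6400 → 5000 → 4000.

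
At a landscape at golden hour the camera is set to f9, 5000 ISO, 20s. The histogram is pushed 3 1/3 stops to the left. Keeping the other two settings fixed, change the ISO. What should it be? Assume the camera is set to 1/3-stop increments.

ISO 51200

Underexposed by 3 1/3 stops → need 3 1/3 stops brighter.
ISO: 5000 → 6400 → 8000 → 10000 → 12800 → 16000 → 20000 → 25600 → 32000 → 40000 → 51200.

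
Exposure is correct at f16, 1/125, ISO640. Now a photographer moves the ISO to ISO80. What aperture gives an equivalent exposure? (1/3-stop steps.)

ISO: 640 → 500 → 400 → 320 → 250 → 200 → 160 → 125 → 100 → 80 — 3 stops lower (darker).
Need 3 stops brighter from the aperture: f/16 → f/14 → f/13 → f/11 → f/10 → f/9 → f/8 → f/7.1 → f/6.3 → f/5.6.

f/5.6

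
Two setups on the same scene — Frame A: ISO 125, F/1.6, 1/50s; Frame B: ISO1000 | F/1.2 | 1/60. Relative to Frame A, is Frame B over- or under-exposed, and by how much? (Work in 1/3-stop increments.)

3 1/3 stops brighter

Aperture: f/1.6 → f/1.4 → f/1.2 — 2/3 stop opened up (brighter).
Shutter speed: 1/50 → 1/60 — 1/3 stop shorter (darker).
ISO: 125 → 160 → 200 → 250 → 320 → 400 → 500 → 640 → 800 → 1000 — 3 stops raised (brighter).
Net: +2/3 −1/3 +3 = +3 1/3 stops.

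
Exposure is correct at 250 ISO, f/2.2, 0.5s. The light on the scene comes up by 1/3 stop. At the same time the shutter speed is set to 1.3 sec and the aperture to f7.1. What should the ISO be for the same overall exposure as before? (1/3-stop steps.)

Scene light: 1/3 stop brighter.
Shutter speed: 0.5 → 0.6 → 0.8 → 1 → 1.3 — 1 1/3 stops longer (brighter).
Aperture: f/2.2 → f/2.5 → f/2.8 → f/3.2 → f/3.5 → f/4 → f/4.5 → f/5 → f/5.6 → f/6.3 → f/7.1 — 3 1/3 stops smaller aperture (darker).
Net so far: 1 2/3 stops darker. ISO: 250 → 320 → 400 → 500 → 640 → 800.

ISO 800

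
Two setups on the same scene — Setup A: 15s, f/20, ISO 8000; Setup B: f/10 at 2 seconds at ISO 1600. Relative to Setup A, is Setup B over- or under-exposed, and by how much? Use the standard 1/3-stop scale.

Aperture: f/20 → f/18 → f/16 → f/14 → f/13 → f/11 → f/10 — 2 stops wider (brighter).
Shutter speed: 15 → 13 → 10 → 8 → 6 → 5 → 4 → 3.2 → 2.5 → 2 — 3 stops shorter (darker).
ISO: 8000 → 6400 → 5000 → 4000 → 3200 → 2500 → 2000 → 1600 — 2 1/3 stops dropped (darker).
Net: +2 −3 −2 1/3 = −3 1/3 stops.

3 1/3 stops darker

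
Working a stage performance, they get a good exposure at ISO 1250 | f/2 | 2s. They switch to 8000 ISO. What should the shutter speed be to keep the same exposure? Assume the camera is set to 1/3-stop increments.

0.3 s

ISO: 1250 → 1600 → 2000 → 2500 → 3200 → 4000 → 5000 → 6400 → 8000 — 2 2/3 stops raised (brighter).
Need 2 2/3 stops darker from the shutter speed: 2 → 1.6 → 1.3 → 1 → 0.8 → 0.6 → 0.5 → 0.4 → 0.3.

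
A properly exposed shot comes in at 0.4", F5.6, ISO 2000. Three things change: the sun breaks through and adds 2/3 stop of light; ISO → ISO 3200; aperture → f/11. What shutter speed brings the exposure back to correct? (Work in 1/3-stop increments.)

Scene light: 2/3 stop brighter.
ISO: 2000 → 2500 → 3200 — 2/3 stop higher (brighter).
Aperture: f/5.6 → f/6.3 → f/7.1 → f/8 → f/9 → f/10 → f/11 — 2 stops stopped down (darker).
Net so far: 2/3 stop darker. Shutter speed: 0.4 → 0.5 → 0.6.

0.6 s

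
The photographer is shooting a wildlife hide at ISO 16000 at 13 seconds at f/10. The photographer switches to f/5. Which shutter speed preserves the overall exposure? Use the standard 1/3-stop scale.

Aperture: f/10 → f/9 → f/8 → f/7.1 → f/6.3 → f/5.6 → f/5 — 2 stops larger aperture (brighter).
Need 2 stops darker from the shutter speed: 13 → 10 → 8 → 6 → 5 → 4 → 3.2.

3.2 s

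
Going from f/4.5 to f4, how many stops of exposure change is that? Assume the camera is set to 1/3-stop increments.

1/3 stop

f/4.5 → f/4 — count the steps: 1 third-stops = 1/3 stop.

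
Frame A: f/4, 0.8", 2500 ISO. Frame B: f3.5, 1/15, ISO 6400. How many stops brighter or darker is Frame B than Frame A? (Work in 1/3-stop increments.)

2 stops darker

Aperture: f/4 → f/3.5 — 1/3 stop wider (brighter).
Shutter speed: 0.8 → 0.6 → 0.5 → 0.4 → 0.3 → 1/4 → 1/5 → 1/6 → 1/8 → 1/10 → 1/13 → 1/15 — 3 2/3 stops shorter (darker).
ISO: 2500 → 3200 → 4000 → 5000 → 6400 — 1 1/3 stops higher (brighter).
Net: +1/3 −3 2/3 +1 1/3 = −2 stops.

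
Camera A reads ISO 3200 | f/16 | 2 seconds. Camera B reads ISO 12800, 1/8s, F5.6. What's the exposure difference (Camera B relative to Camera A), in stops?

1 stop brighter

Aperture: f/16 → f/11 → f/8 → f/5.6 — 3 stops opened up (brighter).
Shutter speed: 2 → 1 → 1/2 → 1/4 → 1/8 — 4 stops faster (darker).
ISO: 3200 → 6400 → 12800 — 2 stops higher (brighter).
Net: +3 −4 +2 = +1 stop.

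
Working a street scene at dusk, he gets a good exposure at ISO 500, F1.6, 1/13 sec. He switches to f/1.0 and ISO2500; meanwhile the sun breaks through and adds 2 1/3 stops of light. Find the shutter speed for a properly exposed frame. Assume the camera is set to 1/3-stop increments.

Scene light: 2 1/3 stops brighter.
Aperture: f/1.6 → f/1.4 → f/1.2 → f/1.1 → f/1.0 — 1 1/3 stops opened up (brighter).
ISO: 500 → 640 → 800 → 1000 → 1250 → 1600 → 2000 → 2500 — 2 1/3 stops raised (brighter).
Net so far: 6 stops brighter. Shutter speed: 1/13 → 1/15 → 1/20 → 1/25 → 1/30 → 1/40 → 1/50 → 1/60 → 1/80 → 1/100 → 1/125 → 1/160 → 1/200 → 1/250 → 1/320 → 1/400 → 1/500 → 1/640 → 1/800.

1/800s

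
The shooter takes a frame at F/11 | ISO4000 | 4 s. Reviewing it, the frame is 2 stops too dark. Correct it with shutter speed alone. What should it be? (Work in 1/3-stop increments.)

Underexposed by 2 stops → need 2 stops brighter.
Shutter speed: 4 → 5 → 6 → 8 → 10 → 13 → 15.

15 s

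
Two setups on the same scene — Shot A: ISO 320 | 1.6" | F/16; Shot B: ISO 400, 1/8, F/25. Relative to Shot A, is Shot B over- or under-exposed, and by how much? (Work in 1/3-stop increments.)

4 2/3 stops darker

Aperture: f/16 → f/18 → f/20 → f/22 → f/25 — 1 1/3 stops smaller aperture (darker).
Shutter speed: 1.6 → 1.3 → 1 → 0.8 → 0.6 → 0.5 → 0.4 → 0.3 → 1/4 → 1/5 → 1/6 → 1/8 — 3 2/3 stops faster (darker).
ISO: 320 → 400 — 1/3 stop raised (brighter).
Net: −1 1/3 −3 2/3 +1/3 = −4 2/3 stops.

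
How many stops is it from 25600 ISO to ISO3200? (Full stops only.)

25600 → 12800 → 6400 → 3200 — count the steps: 3 stops.

3 stops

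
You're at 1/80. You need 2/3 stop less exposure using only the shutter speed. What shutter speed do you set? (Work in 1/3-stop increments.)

Shutter speed: 1/80 → 1/100 → 1/125 — 2/3 stop shorter (darker).

1/125s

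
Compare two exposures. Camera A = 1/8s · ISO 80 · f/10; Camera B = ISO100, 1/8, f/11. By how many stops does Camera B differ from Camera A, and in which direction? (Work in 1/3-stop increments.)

Aperture: f/10 → f/11 — 1/3 stop narrower (darker).
Shutter speed: unchanged.
ISO: 80 → 100 — 1/3 stop raised (brighter).
Net: −1/3 +1/3 = 0 stops.

same exposure (0 stops)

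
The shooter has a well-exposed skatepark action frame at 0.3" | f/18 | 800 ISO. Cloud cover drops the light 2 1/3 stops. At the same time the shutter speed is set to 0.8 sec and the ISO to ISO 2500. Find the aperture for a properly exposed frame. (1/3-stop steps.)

Scene light: 2 1/3 stops darker.
Shutter speed: 0.3 → 0.4 → 0.5 → 0.6 → 0.8 — 1 1/3 stops slower (brighter).
ISO: 800 → 1000 → 1250 → 1600 → 2000 → 2500 — 1 2/3 stops raised (brighter).
Net so far: 2/3 stop brighter. Aperture: f/18 → f/20 → f/22.

f/22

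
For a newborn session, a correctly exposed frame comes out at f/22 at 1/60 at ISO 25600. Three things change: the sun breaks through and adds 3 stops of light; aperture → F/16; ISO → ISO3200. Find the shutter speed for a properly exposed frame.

Scene light: 3 stops brighter.
Aperture: f/22 → f/16 — 1 stop larger aperture (brighter).
ISO: 25600 → 12800 → 6400 → 3200 — 3 stops lower (darker).
Net so far: 1 stop brighter. Shutter speed: 1/60 → 1/125.

1/125s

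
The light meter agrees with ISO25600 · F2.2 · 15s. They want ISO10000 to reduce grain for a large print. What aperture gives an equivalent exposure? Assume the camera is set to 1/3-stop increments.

f/1.4

ISO: 25600 → 20000 → 16000 → 12800 → 10000 — 1 1/3 stops dropped (darker).
Need 1 1/3 stops brighter from the aperture: f/2.2 → f/2 → f/1.8 → f/1.6 → f/1.4.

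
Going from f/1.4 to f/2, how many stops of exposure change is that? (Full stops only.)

1 stop

f/1.4 → f/2 — count the steps: 1 stop.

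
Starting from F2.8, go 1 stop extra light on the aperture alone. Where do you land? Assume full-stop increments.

f/2

Aperture: f/2.8 → f/2 — 1 stop opened up (brighter).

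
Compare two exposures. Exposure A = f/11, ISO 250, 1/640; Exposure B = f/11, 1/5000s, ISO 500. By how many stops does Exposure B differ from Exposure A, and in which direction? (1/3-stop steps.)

2 stops darker

Aperture: unchanged.
Shutter speed: 1/640 → 1/800 → 1/1000 → 1/1250 → 1/1600 → 1/2000 → 1/2500 → 1/3200 → 1/4000 → 1/5000 — 3 stops faster (darker).
ISO: 250 → 320 → 400 → 500 — 1 stop raised (brighter).
Net: −3 +1 = −2 stops.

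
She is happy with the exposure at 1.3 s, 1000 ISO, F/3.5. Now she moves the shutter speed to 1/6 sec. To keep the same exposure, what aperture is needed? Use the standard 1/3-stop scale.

Shutter speed: 1.3 → 1 → 0.8 → 0.6 → 0.5 → 0.4 → 0.3 → 1/4 → 1/5 → 1/6 — 3 stops shorter (darker).
Need 3 stops brighter from the aperture: f/3.5 → f/3.2 → f/2.8 → f/2.5 → f/2.2 → f/2 → f/1.8 → f/1.6 → f/1.4 → f/1.2.

f/1.2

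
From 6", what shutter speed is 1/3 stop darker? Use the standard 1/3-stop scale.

Shutter speed: 6 → 5 — 1/3 stop shorter (darker).

5 s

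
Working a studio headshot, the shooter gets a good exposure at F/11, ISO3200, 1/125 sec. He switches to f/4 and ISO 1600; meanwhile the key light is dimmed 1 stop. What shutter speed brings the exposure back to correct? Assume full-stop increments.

1/250s

Scene light: 1 stop darker.
Aperture: f/11 → f/8 → f/5.6 → f/4 — 3 stops larger aperture (brighter).
ISO: 3200 → 1600 — 1 stop dropped (darker).
Net so far: 1 stop brighter. Shutter speed: 1/125 → 1/250.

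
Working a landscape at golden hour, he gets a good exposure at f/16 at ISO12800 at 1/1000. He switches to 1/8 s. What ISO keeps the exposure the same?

Shutter speed: 1/1000 → 1/500 → 1/250 → 1/125 → 1/60 → 1/30 → 1/15 → 1/8 — 7 stops longer (brighter).
Need 7 stops darker from the ISO: 12800 → 6400 → 3200 → 1600 → 800 → 400 → 200 → 100.

ISO 100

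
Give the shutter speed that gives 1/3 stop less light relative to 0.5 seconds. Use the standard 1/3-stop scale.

Shutter speed: 0.5 → 0.4 — 1/3 stop shorter (darker).

0.4 s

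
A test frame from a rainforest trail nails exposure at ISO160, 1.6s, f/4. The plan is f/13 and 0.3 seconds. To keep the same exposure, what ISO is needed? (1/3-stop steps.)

ISO 8000

Aperture: f/4 → f/4.5 → f/5 → f/5.6 → f/6.3 → f/7.1 → f/8 → f/9 → f/10 → f/11 → f/13 — 3 1/3 stops narrower (darker).
Shutter speed: 1.6 → 1.3 → 1 → 0.8 → 0.6 → 0.5 → 0.4 → 0.3 — 2 1/3 stops shorter (darker).
Net change so far: 5 2/3 stops darker. Offset with the ISO: 160 → 200 → 250 → 320 → 400 → 500 → 640 → 800 → 1000 → 1250 → 1600 → 2000 → 2500 → 3200 → 4000 → 5000 → 6400 → 8000.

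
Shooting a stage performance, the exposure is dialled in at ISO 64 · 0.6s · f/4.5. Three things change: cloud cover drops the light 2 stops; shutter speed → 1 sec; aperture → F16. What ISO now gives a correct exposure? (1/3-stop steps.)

Scene light: 2 stops darker.
Shutter speed: 0.6 → 0.8 → 1 — 2/3 stop slower (brighter).
Aperture: f/4.5 → f/5 → f/5.6 → f/6.3 → f/7.1 → f/8 → f/9 → f/10 → f/11 → f/13 → f/14 → f/16 — 3 2/3 stops narrower (darker).
Net so far: 5 stops darker. ISO: 64 → 80 → 100 → 125 → 160 → 200 → 250 → 320 → 400 → 500 → 640 → 800 → 1000 → 1250 → 1600 → 2000.

ISO 2000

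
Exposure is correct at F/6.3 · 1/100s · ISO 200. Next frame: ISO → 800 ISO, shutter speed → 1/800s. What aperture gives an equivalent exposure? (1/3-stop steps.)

f/4.5

ISO: 200 → 250 → 320 → 400 → 500 → 640 → 800 — 2 stops raised (brighter).
Shutter speed: 1/100 → 1/125 → 1/160 → 1/200 → 1/250 → 1/320 → 1/400 → 1/500 → 1/640 → 1/800 — 3 stops faster (darker).
Net change so far: 1 stop darker. Offset with the aperture: f/6.3 → f/5.6 → f/5 → f/4.5.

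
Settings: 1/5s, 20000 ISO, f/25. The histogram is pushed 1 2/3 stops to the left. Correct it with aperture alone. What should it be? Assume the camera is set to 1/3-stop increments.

Underexposed by 1 2/3 stops → need 1 2/3 stops brighter.
Aperture: f/25 → f/22 → f/20 → f/18 → f/16 → f/14.

f/14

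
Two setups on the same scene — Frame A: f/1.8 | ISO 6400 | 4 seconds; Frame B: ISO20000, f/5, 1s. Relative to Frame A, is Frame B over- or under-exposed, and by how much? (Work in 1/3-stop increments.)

Aperture: f/1.8 → f/2 → f/2.2 → f/2.5 → f/2.8 → f/3.2 → f/3.5 → f/4 → f/4.5 → f/5 — 3 stops narrower (darker).
Shutter speed: 4 → 3.2 → 2.5 → 2 → 1.6 → 1.3 → 1 — 2 stops shorter (darker).
ISO: 6400 → 8000 → 10000 → 12800 → 16000 → 20000 — 1 2/3 stops higher (brighter).
Net: −3 −2 +1 2/3 = −3 1/3 stops.

3 1/3 stops darker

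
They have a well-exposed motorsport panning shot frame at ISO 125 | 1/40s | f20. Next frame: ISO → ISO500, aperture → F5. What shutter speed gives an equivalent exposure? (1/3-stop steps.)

1/2500s

ISO: 125 → 160 → 200 → 250 → 320 → 400 → 500 — 2 stops raised (brighter).
Aperture: f/20 → f/18 → f/16 → f/14 → f/13 → f/11 → f/10 → f/9 → f/8 → f/7.1 → f/6.3 → f/5.6 → f/5 — 4 stops opened up (brighter).
Net change so far: 6 stops brighter. Offset with the shutter speed: 1/40 → 1/50 → 1/60 → 1/80 → 1/100 → 1/125 → 1/160 → 1/200 → 1/250 → 1/320 → 1/400 → 1/500 → 1/640 → 1/800 → 1/1000 → 1/1250 → 1/1600 → 1/2000 → 1/2500.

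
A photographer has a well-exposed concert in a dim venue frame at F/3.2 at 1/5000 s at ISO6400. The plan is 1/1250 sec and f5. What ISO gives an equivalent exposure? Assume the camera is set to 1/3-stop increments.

Shutter speed: 1/5000 → 1/4000 → 1/3200 → 1/2500 → 1/2000 → 1/1600 → 1/1250 — 2 stops slower (brighter).
Aperture: f/3.2 → f/3.5 → f/4 → f/4.5 → f/5 — 1 1/3 stops narrower (darker).
Net change so far: 2/3 stop brighter. Offset with the ISO: 6400 → 5000 → 4000.

ISO 4000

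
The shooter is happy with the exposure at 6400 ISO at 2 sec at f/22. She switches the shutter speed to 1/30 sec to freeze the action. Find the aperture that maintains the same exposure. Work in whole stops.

Shutter speed: 2 → 1 → 1/2 → 1/4 → 1/8 → 1/15 → 1/30 — 6 stops faster (darker).
Need 6 stops brighter from the aperture: f/22 → f/16 → f/11 → f/8 → f/5.6 → f/4 → f/2.8.

f/2.8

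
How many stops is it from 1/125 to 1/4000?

5 stops

1/125 → 1/250 → 1/500 → 1/1000 → 1/2000 → 1/4000 — count the steps: 5 stops.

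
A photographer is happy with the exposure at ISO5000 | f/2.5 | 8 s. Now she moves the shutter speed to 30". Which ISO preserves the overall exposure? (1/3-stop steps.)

Shutter speed: 8 → 10 → 13 → 15 → 20 → 25 → 30 — 2 stops slower (brighter).
Need 2 stops darker from the ISO: 5000 → 4000 → 3200 → 2500 → 2000 → 1600 → 1250.

ISO 1250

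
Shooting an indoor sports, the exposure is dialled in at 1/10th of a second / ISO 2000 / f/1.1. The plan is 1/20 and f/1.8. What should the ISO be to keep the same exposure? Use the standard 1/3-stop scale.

Shutter speed: 1/10 → 1/13 → 1/15 → 1/20 — 1 stop shorter (darker).
Aperture: f/1.1 → f/1.2 → f/1.4 → f/1.6 → f/1.8 — 1 1/3 stops stopped down (darker).
Net change so far: 2 1/3 stops darker. Offset with the ISO: 2000 → 2500 → 3200 → 4000 → 5000 → 6400 → 8000 → 10000.

ISO 10000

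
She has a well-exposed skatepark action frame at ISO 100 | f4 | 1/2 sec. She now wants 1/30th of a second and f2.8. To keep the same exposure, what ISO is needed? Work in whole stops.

ISO 800

Shutter speed: 1/2 → 1/4 → 1/8 → 1/15 → 1/30 — 4 stops faster (darker).
Aperture: f/4 → f/2.8 — 1 stop wider (brighter).
Net change so far: 3 stops darker. Offset with the ISO: 100 → 200 → 400 → 800.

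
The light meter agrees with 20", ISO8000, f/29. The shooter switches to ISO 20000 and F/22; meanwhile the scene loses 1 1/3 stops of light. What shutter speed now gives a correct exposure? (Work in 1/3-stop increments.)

Scene light: 1 1/3 stops darker.
ISO: 8000 → 10000 → 12800 → 16000 → 20000 — 1 1/3 stops raised (brighter).
Aperture: f/29 → f/25 → f/22 — 2/3 stop wider (brighter).
Net so far: 2/3 stop brighter. Shutter speed: 20 → 15 → 13.

13 s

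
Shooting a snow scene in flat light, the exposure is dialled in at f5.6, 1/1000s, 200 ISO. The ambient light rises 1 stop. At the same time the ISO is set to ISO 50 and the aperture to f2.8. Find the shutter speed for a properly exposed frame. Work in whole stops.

1/2000s

Scene light: 1 stop brighter.
ISO: 200 → 100 → 50 — 2 stops dropped (darker).
Aperture: f/5.6 → f/4 → f/2.8 — 2 stops opened up (brighter).
Net so far: 1 stop brighter. Shutter speed: 1/1000 → 1/2000.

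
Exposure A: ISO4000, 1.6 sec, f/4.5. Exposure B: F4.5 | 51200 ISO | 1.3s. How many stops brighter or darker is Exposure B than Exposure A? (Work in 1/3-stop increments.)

3 1/3 stops brighter

Aperture: unchanged.
Shutter speed: 1.6 → 1.3 — 1/3 stop faster (darker).
ISO: 4000 → 5000 → 6400 → 8000 → 10000 → 12800 → 16000 → 20000 → 25600 → 32000 → 40000 → 51200 — 3 2/3 stops raised (brighter).
Net: −1/3 +3 2/3 = +3 1/3 stops.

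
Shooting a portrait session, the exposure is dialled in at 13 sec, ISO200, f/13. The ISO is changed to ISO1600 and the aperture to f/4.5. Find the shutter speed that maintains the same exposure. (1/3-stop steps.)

ISO: 200 → 250 → 320 → 400 → 500 → 640 → 800 → 1000 → 1250 → 1600 — 3 stops higher (brighter).
Aperture: f/13 → f/11 → f/10 → f/9 → f/8 → f/7.1 → f/6.3 → f/5.6 → f/5 → f/4.5 — 3 stops wider (brighter).
Net change so far: 6 stops brighter. Offset with the shutter speed: 13 → 10 → 8 → 6 → 5 → 4 → 3.2 → 2.5 → 2 → 1.6 → 1.3 → 1 → 0.8 → 0.6 → 0.5 → 0.4 → 0.3 → 1/4 → 1/5.

1/5s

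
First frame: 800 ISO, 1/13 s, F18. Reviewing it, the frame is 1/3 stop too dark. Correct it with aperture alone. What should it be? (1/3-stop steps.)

Underexposed by 1/3 stop → need 1/3 stop brighter.
Aperture: f/18 → f/16.

f/16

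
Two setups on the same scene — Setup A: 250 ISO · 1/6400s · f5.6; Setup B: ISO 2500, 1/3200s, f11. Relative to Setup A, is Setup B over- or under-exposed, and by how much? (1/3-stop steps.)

Aperture: f/5.6 → f/6.3 → f/7.1 → f/8 → f/9 → f/10 → f/11 — 2 stops stopped down (darker).
Shutter speed: 1/6400 → 1/5000 → 1/4000 → 1/3200 — 1 stop longer (brighter).
ISO: 250 → 320 → 400 → 500 → 640 → 800 → 1000 → 1250 → 1600 → 2000 → 2500 — 3 1/3 stops raised (brighter).
Net: −2 +1 +3 1/3 = +2 1/3 stops.

2 1/3 stops brighter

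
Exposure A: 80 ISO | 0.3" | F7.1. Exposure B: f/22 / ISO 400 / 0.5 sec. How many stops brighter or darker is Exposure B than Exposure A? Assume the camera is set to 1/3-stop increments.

Aperture: f/7.1 → f/8 → f/9 → f/10 → f/11 → f/13 → f/14 → f/16 → f/18 → f/20 → f/22 — 3 1/3 stops stopped down (darker).
Shutter speed: 0.3 → 0.4 → 0.5 — 2/3 stop slower (brighter).
ISO: 80 → 100 → 125 → 160 → 200 → 250 → 320 → 400 — 2 1/3 stops raised (brighter).
Net: −3 1/3 +2/3 +2 1/3 = −1/3 stops.

1/3 stop darker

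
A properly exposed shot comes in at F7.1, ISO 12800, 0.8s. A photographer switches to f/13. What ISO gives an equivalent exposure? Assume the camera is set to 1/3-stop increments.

Aperture: f/7.1 → f/8 → f/9 → f/10 → f/11 → f/13 — 1 2/3 stops smaller aperture (darker).
Need 1 2/3 stops brighter from the ISO: 12800 → 16000 → 20000 → 25600 → 32000 → 40000.

ISO 40000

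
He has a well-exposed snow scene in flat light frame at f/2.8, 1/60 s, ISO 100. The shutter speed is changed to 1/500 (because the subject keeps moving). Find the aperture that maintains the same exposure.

f/1.0

Shutter speed: 1/60 → 1/125 → 1/250 → 1/500 — 3 stops shorter (darker).
Need 3 stops brighter from the aperture: f/2.8 → f/2 → f/1.4 → f/1.0.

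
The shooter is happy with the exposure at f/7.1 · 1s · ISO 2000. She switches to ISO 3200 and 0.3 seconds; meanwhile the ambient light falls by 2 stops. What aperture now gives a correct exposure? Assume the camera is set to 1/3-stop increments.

Scene light: 2 stops darker.
ISO: 2000 → 2500 → 3200 — 2/3 stop raised (brighter).
Shutter speed: 1 → 0.8 → 0.6 → 0.5 → 0.4 → 0.3 — 1 2/3 stops faster (darker).
Net so far: 3 stops darker. Aperture: f/7.1 → f/6.3 → f/5.6 → f/5 → f/4.5 → f/4 → f/3.5 → f/3.2 → f/2.8 → f/2.5.

f/2.5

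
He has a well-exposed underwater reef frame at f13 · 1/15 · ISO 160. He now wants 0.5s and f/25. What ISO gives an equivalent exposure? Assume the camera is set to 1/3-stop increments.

Shutter speed: 1/15 → 1/13 → 1/10 → 1/8 → 1/6 → 1/5 → 1/4 → 0.3 → 0.4 → 0.5 — 3 stops slower (brighter).
Aperture: f/13 → f/14 → f/16 → f/18 → f/20 → f/22 → f/25 — 2 stops narrower (darker).
Net change so far: 1 stop brighter. Offset with the ISO: 160 → 125 → 100 → 80.

ISO 80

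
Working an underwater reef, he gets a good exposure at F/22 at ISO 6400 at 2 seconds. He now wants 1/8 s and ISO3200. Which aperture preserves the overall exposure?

Shutter speed: 2 → 1 → 1/2 → 1/4 → 1/8 — 4 stops faster (darker).
ISO: 6400 → 3200 — 1 stop dropped (darker).
Net change so far: 5 stops darker. Offset with the aperture: f/22 → f/16 → f/11 → f/8 → f/5.6 → f/4.

f/4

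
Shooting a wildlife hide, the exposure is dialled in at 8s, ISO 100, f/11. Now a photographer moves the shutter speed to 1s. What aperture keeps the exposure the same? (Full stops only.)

Shutter speed: 8 → 4 → 2 → 1 — 3 stops faster (darker).
Need 3 stops brighter from the aperture: f/11 → f/8 → f/5.6 → f/4.

f/4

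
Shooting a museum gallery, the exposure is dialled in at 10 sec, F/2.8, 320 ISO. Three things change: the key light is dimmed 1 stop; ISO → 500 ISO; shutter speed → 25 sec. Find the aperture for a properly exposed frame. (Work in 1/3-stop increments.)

Scene light: 1 stop darker.
ISO: 320 → 400 → 500 — 2/3 stop raised (brighter).
Shutter speed: 10 → 13 → 15 → 20 → 25 — 1 1/3 stops longer (brighter).
Net so far: 1 stop brighter. Aperture: f/2.8 → f/3.2 → f/3.5 → f/4.

f/4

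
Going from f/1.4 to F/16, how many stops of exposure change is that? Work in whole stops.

7 stops

f/1.4 → f/2 → f/2.8 → f/4 → f/5.6 → f/8 → f/11 → f/16 — count the steps: 7 stops.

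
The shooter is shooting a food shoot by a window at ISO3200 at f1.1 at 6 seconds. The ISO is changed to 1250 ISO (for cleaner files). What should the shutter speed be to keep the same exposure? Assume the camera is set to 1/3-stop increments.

15 s

ISO: 3200 → 2500 → 2000 → 1600 → 1250 — 1 1/3 stops dropped (darker).
Need 1 1/3 stops brighter from the shutter speed: 6 → 8 → 10 → 13 → 15.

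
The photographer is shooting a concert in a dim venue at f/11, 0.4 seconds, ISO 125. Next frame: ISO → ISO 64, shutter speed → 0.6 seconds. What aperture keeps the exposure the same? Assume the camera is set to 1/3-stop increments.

ISO: 125 → 100 → 80 → 64 — 1 stop dropped (darker).
Shutter speed: 0.4 → 0.5 → 0.6 — 2/3 stop slower (brighter).
Net change so far: 1/3 stop darker. Offset with the aperture: f/11 → f/10.

f/10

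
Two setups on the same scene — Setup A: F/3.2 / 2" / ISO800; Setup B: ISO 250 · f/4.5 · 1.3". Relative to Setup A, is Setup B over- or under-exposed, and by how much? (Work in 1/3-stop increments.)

3 1/3 stops darker

Aperture: f/3.2 → f/3.5 → f/4 → f/4.5 — 1 stop stopped down (darker).
Shutter speed: 2 → 1.6 → 1.3 — 2/3 stop shorter (darker).
ISO: 800 → 640 → 500 → 400 → 320 → 250 — 1 2/3 stops dropped (darker).
Net: −1 −2/3 −1 2/3 = −3 1/3 stops.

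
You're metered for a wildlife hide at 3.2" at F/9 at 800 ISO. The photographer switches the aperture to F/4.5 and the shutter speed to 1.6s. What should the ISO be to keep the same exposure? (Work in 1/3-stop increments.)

ISO 400

Aperture: f/9 → f/8 → f/7.1 → f/6.3 → f/5.6 → f/5 → f/4.5 — 2 stops larger aperture (brighter).
Shutter speed: 3.2 → 2.5 → 2 → 1.6 — 1 stop faster (darker).
Net change so far: 1 stop brighter. Offset with the ISO: 800 → 640 → 500 → 400.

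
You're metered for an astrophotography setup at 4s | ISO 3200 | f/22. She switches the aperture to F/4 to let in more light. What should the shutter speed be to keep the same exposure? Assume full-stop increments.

1/8s

Aperture: f/22 → f/16 → f/11 → f/8 → f/5.6 → f/4 — 5 stops opened up (brighter).
Need 5 stops darker from the shutter speed: 4 → 2 → 1 → 1/2 → 1/4 → 1/8.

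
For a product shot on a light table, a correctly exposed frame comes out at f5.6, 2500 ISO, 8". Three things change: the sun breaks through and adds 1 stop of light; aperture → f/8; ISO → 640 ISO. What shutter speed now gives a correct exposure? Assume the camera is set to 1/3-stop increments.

Scene light: 1 stop brighter.
Aperture: f/5.6 → f/6.3 → f/7.1 → f/8 — 1 stop narrower (darker).
ISO: 2500 → 2000 → 1600 → 1250 → 1000 → 800 → 640 — 2 stops lower (darker).
Net so far: 2 stops darker. Shutter speed: 8 → 10 → 13 → 15 → 20 → 25 → 30.

30 s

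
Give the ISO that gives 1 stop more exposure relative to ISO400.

ISO 800

ISO: 400 → 800 — 1 stop raised (brighter).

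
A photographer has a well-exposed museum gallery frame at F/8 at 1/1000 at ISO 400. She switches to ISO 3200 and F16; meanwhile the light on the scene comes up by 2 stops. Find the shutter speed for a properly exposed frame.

1/8000s

Scene light: 2 stops brighter.
ISO: 400 → 800 → 1600 → 3200 — 3 stops raised (brighter).
Aperture: f/8 → f/11 → f/16 — 2 stops smaller aperture (darker).
Net so far: 3 stops brighter. Shutter speed: 1/1000 → 1/2000 → 1/4000 → 1/8000.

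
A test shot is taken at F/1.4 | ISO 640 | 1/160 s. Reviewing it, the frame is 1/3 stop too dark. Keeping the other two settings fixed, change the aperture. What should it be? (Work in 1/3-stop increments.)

f/1.2

Underexposed by 1/3 stop → need 1/3 stop brighter.
Aperture: f/1.4 → f/1.2.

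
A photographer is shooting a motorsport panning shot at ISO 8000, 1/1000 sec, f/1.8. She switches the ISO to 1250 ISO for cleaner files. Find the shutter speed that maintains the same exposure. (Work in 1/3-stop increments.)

ISO: 8000 → 6400 → 5000 → 4000 → 3200 → 2500 → 2000 → 1600 → 1250 — 2 2/3 stops lower (darker).
Need 2 2/3 stops brighter from the shutter speed: 1/1000 → 1/800 → 1/640 → 1/500 → 1/400 → 1/320 → 1/250 → 1/200 → 1/160.

1/160s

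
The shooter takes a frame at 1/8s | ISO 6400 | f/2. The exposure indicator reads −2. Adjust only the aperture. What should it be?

f/1.0

Underexposed by 2 stops → need 2 stops brighter.
Aperture: f/2 → f/1.4 → f/1.0.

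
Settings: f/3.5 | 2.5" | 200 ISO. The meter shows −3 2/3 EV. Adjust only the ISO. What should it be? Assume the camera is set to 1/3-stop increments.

ISO 2500

Underexposed by 3 2/3 stops → need 3 2/3 stops brighter.
ISO: 200 → 250 → 320 → 400 → 500 → 640 → 800 → 1000 → 1250 → 1600 → 2000 → 2500.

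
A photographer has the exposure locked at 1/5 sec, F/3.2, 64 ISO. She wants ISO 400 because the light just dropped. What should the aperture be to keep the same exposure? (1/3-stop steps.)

ISO: 64 → 80 → 100 → 125 → 160 → 200 → 250 → 320 → 400 — 2 2/3 stops higher (brighter).
Need 2 2/3 stops darker from the aperture: f/3.2 → f/3.5 → f/4 → f/4.5 → f/5 → f/5.6 → f/6.3 → f/7.1 → f/8.

f/8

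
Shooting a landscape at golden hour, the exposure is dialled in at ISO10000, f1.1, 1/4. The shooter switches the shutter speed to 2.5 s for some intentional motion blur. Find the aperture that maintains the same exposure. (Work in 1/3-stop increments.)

f/3.5

Shutter speed: 1/4 → 0.3 → 0.4 → 0.5 → 0.6 → 0.8 → 1 → 1.3 → 1.6 → 2 → 2.5 — 3 1/3 stops slower (brighter).
Need 3 1/3 stops darker from the aperture: f/1.1 → f/1.2 → f/1.4 → f/1.6 → f/1.8 → f/2 → f/2.2 → f/2.5 → f/2.8 → f/3.2 → f/3.5.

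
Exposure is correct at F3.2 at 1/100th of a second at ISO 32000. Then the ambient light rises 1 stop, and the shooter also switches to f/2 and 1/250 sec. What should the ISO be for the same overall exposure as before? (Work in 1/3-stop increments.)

ISO 16000

Scene light: 1 stop brighter.
Aperture: f/3.2 → f/2.8 → f/2.5 → f/2.2 → f/2 — 1 1/3 stops larger aperture (brighter).
Shutter speed: 1/100 → 1/125 → 1/160 → 1/200 → 1/250 — 1 1/3 stops shorter (darker).
Net so far: 1 stop brighter. ISO: 32000 → 25600 → 20000 → 16000.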